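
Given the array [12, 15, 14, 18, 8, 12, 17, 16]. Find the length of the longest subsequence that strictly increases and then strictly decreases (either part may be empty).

inc[i] = longest strictly increasing subsequence ending at i; dec[i] = longest strictly decreasing subsequence starting at i:
i:      1  2  3  4  5  6  7  8
a[i]:  12 15 14 18  8 12 17 16
inc:    1  2  2  3  1  2  3  3
dec:    2  3  2  3  1  1  2  1
Best peak at i=4 (value 18): inc=3, dec=3, length 3+3−1 = 5.

5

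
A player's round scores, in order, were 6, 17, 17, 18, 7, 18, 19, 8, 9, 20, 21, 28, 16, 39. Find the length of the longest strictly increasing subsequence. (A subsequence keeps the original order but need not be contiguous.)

8

Let dp[i] be the length of the longest such subsequence ending at index i:
i:      1  2  3  4  5  6  7  8  9 10 11 12 13 14
a[i]:   6 17 17 18  7 18 19  8  9 20 21 28 16 39
dp:     1  2  2  3  2  3  4  3  4  5  6  7  5  8
Maximum dp value is 8.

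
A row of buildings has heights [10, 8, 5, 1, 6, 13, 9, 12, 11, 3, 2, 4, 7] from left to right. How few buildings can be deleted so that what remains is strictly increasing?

9

Fewest deletions = n − (longest strictly increasing subsequence).
Patience tails:
10 → extends → [10]
8 → replaces 10 → [8]
5 → replaces 8 → [5]
1 → replaces 5 → [1]
6 → extends → [1, 6]
13 → extends → [1, 6, 13]
9 → replaces 13 → [1, 6, 9]
12 → extends → [1, 6, 9, 12]
11 → replaces 12 → [1, 6, 9, 11]
3 → replaces 6 → [1, 3, 9, 11]
2 → replaces 3 → [1, 2, 9, 11]
4 → replaces 9 → [1, 2, 4, 11]
7 → replaces 11 → [1, 2, 4, 7]
Longest strictly increasing subsequence has length 4, so deletions = 13 − 4 = 9.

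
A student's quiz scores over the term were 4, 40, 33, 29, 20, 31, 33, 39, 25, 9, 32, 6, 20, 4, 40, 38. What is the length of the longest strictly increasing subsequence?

6

Track the smallest tail for each achievable length (strict):
4 → extends → [4]
40 → extends → [4, 40]
33 → replaces 40 → [4, 33]
29 → replaces 33 → [4, 29]
20 → replaces 29 → [4, 20]
31 → extends → [4, 20, 31]
33 → extends → [4, 20, 31, 33]
39 → extends → [4, 20, 31, 33, 39]
25 → replaces 31 → [4, 20, 25, 33, 39]
9 → replaces 20 → [4, 9, 25, 33, 39]
32 → replaces 33 → [4, 9, 25, 32, 39]
6 → replaces 9 → [4, 6, 25, 32, 39]
20 → replaces 25 → [4, 6, 20, 32, 39]
4 → already a tail → [4, 6, 20, 32, 39]
40 → extends → [4, 6, 20, 32, 39, 40]
38 → replaces 39 → [4, 6, 20, 32, 38, 40]
Six tails, so the longest strictly increasing subsequence has length 6 (e.g. 4, 29, 31, 33, 39, 40).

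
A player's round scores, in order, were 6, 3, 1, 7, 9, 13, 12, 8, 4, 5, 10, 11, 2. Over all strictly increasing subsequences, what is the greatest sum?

43

Let S[i] be the best sum of a strictly increasing subsequence ending at i:
i:      1  2  3  4  5  6  7  8  9 10 11 12 13
a[i]:   6  3  1  7  9 13 12  8  4  5 10 11  2
S:      6  3  1 13 22 35 34 21  7 12 32 43  3
Maximum is 43 (e.g. 6 + 7 + 9 + 10 + 11).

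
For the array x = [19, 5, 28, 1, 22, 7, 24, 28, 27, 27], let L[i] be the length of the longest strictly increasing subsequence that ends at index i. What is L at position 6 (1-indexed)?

2

dp[i] = 1 + max{dp[j] : j<i, x[j]<x[i]} (or 1 if no such j):
i:      1  2  3  4  5  6  7  8  9 10
x[i]:  19  5 28  1 22  7 24 28 27 27
dp:     1  1  2  1  2  2  3  4  4  4
At index 6 the value is 2.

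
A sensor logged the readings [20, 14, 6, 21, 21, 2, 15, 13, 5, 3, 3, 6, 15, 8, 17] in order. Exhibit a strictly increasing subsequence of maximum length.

Patience tails give the LIS length; then backtrack through the dp parents:
20 → extends → [20]
14 → replaces 20 → [14]
6 → replaces 14 → [6]
21 → extends → [6, 21]
21 → already a tail → [6, 21]
2 → replaces 6 → [2, 21]
15 → replaces 21 → [2, 15]
13 → replaces 15 → [2, 13]
5 → replaces 13 → [2, 5]
3 → replaces 5 → [2, 3]
3 → already a tail → [2, 3]
6 → extends → [2, 3, 6]
15 → extends → [2, 3, 6, 15]
8 → replaces 15 → [2, 3, 6, 8]
17 → extends → [2, 3, 6, 8, 17]
Length 5; one witness is 2, 5, 6, 15, 17.

2, 5, 6, 15, 17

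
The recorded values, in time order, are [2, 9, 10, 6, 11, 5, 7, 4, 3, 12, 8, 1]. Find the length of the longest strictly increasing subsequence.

5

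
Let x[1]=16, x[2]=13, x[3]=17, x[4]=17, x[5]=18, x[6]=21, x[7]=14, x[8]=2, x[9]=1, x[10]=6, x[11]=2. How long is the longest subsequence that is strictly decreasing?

4

Negate each value so 'decreasing' becomes 'increasing', then run patience tails on the negated sequence:
-16 → extends → [-16]
-13 → extends → [-16, -13]
-17 → replaces -16 → [-17, -13]
-17 → already a tail → [-17, -13]
-18 → replaces -17 → [-18, -13]
-21 → replaces -18 → [-21, -13]
-14 → replaces -13 → [-21, -14]
-2 → extends → [-21, -14, -2]
-1 → extends → [-21, -14, -2, -1]
-6 → replaces -2 → [-21, -14, -6, -1]
-2 → replaces -1 → [-21, -14, -6, -2]
Four tails, so the longest strictly decreasing subsequence of the original has length 4.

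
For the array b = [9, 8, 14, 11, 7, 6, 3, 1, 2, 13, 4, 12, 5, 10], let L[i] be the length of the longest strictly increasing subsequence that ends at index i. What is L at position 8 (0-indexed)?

dp[i] = 1 + max{dp[j] : j<i, b[j]<b[i]} (or 1 if no such j):
i:      0  1  2  3  4  5  6  7  8  9 10 11 12 13
b[i]:   9  8 14 11  7  6  3  1  2 13  4 12  5 10
dp:     1  1  2  2  1  1  1  1  2  3  3  4  4  5
At index 8 the value is 2.

2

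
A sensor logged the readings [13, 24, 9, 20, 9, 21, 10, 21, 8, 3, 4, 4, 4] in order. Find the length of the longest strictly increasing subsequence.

Track the smallest tail for each achievable length (strict):
13 → extends → [13]
24 → extends → [13, 24]
9 → replaces 13 → [9, 24]
20 → replaces 24 → [9, 20]
9 → already a tail → [9, 20]
21 → extends → [9, 20, 21]
10 → replaces 20 → [9, 10, 21]
21 → already a tail → [9, 10, 21]
8 → replaces 9 → [8, 10, 21]
3 → replaces 8 → [3, 10, 21]
4 → replaces 10 → [3, 4, 21]
4 → already a tail → [3, 4, 21]
4 → already a tail → [3, 4, 21]
Three tails, so the longest strictly increasing subsequence has length 3 (e.g. 13, 20, 21).

3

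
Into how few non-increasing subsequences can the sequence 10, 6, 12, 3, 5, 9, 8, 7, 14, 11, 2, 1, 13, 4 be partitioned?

5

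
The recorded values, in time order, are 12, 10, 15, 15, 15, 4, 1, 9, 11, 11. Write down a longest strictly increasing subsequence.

Patience tails give the LIS length; then backtrack through the dp parents:
12 → extends → [12]
10 → replaces 12 → [10]
15 → extends → [10, 15]
15 → already a tail → [10, 15]
15 → already a tail → [10, 15]
4 → replaces 10 → [4, 15]
1 → replaces 4 → [1, 15]
9 → replaces 15 → [1, 9]
11 → extends → [1, 9, 11]
11 → already a tail → [1, 9, 11]
Length 3; one witness is 4, 9, 11.

4, 9, 11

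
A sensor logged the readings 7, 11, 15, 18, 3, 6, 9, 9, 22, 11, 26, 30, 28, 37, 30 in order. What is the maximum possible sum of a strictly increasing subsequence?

166

Let S[i] be the best sum of a strictly increasing subsequence ending at i:
i:       1   2   3   4   5   6   7   8   9  10  11  12  13  14  15
a[i]:    7  11  15  18   3   6   9   9  22  11  26  30  28  37  30
S:       7  18  33  51   3   9  18  18  73  29  99 129 127 166 157
Maximum is 166 (e.g. 7 + 11 + 15 + 18 + 22 + 26 + 30 + 37).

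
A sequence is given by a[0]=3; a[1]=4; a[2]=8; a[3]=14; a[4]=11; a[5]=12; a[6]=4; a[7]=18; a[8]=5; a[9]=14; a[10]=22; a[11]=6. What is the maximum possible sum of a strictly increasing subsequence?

Let S[i] be the best sum of a strictly increasing subsequence ending at i:
i:      0  1  2  3  4  5  6  7  8  9 10 11
a[i]:   3  4  8 14 11 12  4 18  5 14 22  6
S:      3  7 15 29 26 38  7 56 12 52 78 18
Maximum is 78 (e.g. 3 + 4 + 8 + 11 + 12 + 18 + 22).

78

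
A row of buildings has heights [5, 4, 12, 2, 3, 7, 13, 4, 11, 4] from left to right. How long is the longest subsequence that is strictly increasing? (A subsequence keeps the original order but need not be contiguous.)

4

Track the smallest tail for each achievable length (strict):
5 → extends → [5]
4 → replaces 5 → [4]
12 → extends → [4, 12]
2 → replaces 4 → [2, 12]
3 → replaces 12 → [2, 3]
7 → extends → [2, 3, 7]
13 → extends → [2, 3, 7, 13]
4 → replaces 7 → [2, 3, 4, 13]
11 → replaces 13 → [2, 3, 4, 11]
4 → already a tail → [2, 3, 4, 11]
Four tails, so the longest strictly increasing subsequence has length 4 (e.g. 2, 3, 7, 13).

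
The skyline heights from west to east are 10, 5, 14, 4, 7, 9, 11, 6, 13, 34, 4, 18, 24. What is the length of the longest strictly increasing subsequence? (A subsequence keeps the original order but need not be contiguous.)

7

Track the smallest tail for each achievable length (strict):
10 → extends → [10]
5 → replaces 10 → [5]
14 → extends → [5, 14]
4 → replaces 5 → [4, 14]
7 → replaces 14 → [4, 7]
9 → extends → [4, 7, 9]
11 → extends → [4, 7, 9, 11]
6 → replaces 7 → [4, 6, 9, 11]
13 → extends → [4, 6, 9, 11, 13]
34 → extends → [4, 6, 9, 11, 13, 34]
4 → already a tail → [4, 6, 9, 11, 13, 34]
18 → replaces 34 → [4, 6, 9, 11, 13, 18]
24 → extends → [4, 6, 9, 11, 13, 18, 24]
Seven tails, so the longest strictly increasing subsequence has length 7 (e.g. 5, 7, 9, 11, 13, 18, 24).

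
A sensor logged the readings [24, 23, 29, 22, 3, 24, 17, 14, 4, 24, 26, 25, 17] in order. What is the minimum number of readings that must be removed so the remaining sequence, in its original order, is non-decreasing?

Fewest deletions = n − (longest non-decreasing subsequence).
i:      1  2  3  4  5  6  7  8  9 10 11 12 13
a[i]:  24 23 29 22  3 24 17 14  4 24 26 25 17
dp:     1  1  2  1  1  2  2  2  2  3  4  4  3
max dp = 4, so deletions = 13 − 4 = 9.

9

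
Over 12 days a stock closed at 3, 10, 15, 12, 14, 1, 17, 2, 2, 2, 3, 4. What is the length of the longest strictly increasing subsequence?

5

Track the smallest tail for each achievable length (strict):
3 → extends → [3]
10 → extends → [3, 10]
15 → extends → [3, 10, 15]
12 → replaces 15 → [3, 10, 12]
14 → extends → [3, 10, 12, 14]
1 → replaces 3 → [1, 10, 12, 14]
17 → extends → [1, 10, 12, 14, 17]
2 → replaces 10 → [1, 2, 12, 14, 17]
2 → already a tail → [1, 2, 12, 14, 17]
2 → already a tail → [1, 2, 12, 14, 17]
3 → replaces 12 → [1, 2, 3, 14, 17]
4 → replaces 14 → [1, 2, 3, 4, 17]
Five tails, so the longest strictly increasing subsequence has length 5 (e.g. 3, 10, 12, 14, 17).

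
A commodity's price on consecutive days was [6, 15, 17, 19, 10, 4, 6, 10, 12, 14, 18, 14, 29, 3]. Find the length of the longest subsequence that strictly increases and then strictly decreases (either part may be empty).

inc[i] = longest strictly increasing subsequence ending at i; dec[i] = longest strictly decreasing subsequence starting at i:
i:      1  2  3  4  5  6  7  8  9 10 11 12 13 14
a[i]:   6 15 17 19 10  4  6 10 12 14 18 14 29  3
inc:    1  2  3  4  2  1  2  3  4  5  6  5  7  1
dec:    3  4  4  4  3  2  2  2  2  2  3  2  2  1
Best peak at i=11 (value 18): inc=6, dec=3, length 6+3−1 = 8.

8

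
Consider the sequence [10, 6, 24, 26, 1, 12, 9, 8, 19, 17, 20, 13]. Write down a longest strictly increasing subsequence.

Patience tails give the LIS length; then backtrack through the dp parents:
10 → extends → [10]
6 → replaces 10 → [6]
24 → extends → [6, 24]
26 → extends → [6, 24, 26]
1 → replaces 6 → [1, 24, 26]
12 → replaces 24 → [1, 12, 26]
9 → replaces 12 → [1, 9, 26]
8 → replaces 9 → [1, 8, 26]
19 → replaces 26 → [1, 8, 19]
17 → replaces 19 → [1, 8, 17]
20 → extends → [1, 8, 17, 20]
13 → replaces 17 → [1, 8, 13, 20]
Length 4; one witness is 10, 12, 19, 20.

10, 12, 19, 20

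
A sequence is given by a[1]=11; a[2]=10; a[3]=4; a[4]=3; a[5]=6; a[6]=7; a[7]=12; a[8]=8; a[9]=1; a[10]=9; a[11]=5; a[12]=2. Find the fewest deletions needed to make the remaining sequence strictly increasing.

Fewest deletions = n − (longest strictly increasing subsequence).
i:      1  2  3  4  5  6  7  8  9 10 11 12
a[i]:  11 10  4  3  6  7 12  8  1  9  5  2
dp:     1  1  1  1  2  3  4  4  1  5  2  2
max dp = 5, so deletions = 12 − 5 = 7.

7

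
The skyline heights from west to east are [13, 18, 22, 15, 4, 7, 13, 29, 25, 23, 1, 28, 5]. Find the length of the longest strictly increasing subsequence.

Track the smallest tail for each achievable length (strict):
13 → extends → [13]
18 → extends → [13, 18]
22 → extends → [13, 18, 22]
15 → replaces 18 → [13, 15, 22]
4 → replaces 13 → [4, 15, 22]
7 → replaces 15 → [4, 7, 22]
13 → replaces 22 → [4, 7, 13]
29 → extends → [4, 7, 13, 29]
25 → replaces 29 → [4, 7, 13, 25]
23 → replaces 25 → [4, 7, 13, 23]
1 → replaces 4 → [1, 7, 13, 23]
28 → extends → [1, 7, 13, 23, 28]
5 → replaces 7 → [1, 5, 13, 23, 28]
Five tails, so the longest strictly increasing subsequence has length 5 (e.g. 13, 18, 22, 25, 28).

5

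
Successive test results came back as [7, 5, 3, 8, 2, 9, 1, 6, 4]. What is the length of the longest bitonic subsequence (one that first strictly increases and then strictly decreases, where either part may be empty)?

inc[i] = longest strictly increasing subsequence ending at i; dec[i] = longest strictly decreasing subsequence starting at i:
i:     1 2 3 4 5 6 7 8 9
a[i]:  7 5 3 8 2 9 1 6 4
inc:   1 1 1 2 1 3 1 2 2
dec:   5 4 3 3 2 3 1 2 1
Best peak at i=1 (value 7): inc=1, dec=5, length 1+5−1 = 5.

5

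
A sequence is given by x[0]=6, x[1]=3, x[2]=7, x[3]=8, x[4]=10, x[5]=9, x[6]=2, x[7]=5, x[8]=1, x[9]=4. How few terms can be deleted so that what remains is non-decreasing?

6

Fewest deletions = n − (longest non-decreasing subsequence).
i:      0  1  2  3  4  5  6  7  8  9
x[i]:   6  3  7  8 10  9  2  5  1  4
dp:     1  1  2  3  4  4  1  2  1  2
max dp = 4, so deletions = 10 − 4 = 6.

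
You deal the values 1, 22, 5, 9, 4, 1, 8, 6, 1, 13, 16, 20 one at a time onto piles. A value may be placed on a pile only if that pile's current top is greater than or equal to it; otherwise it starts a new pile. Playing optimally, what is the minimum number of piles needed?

6

Place each on the leftmost legal pile:
1 → new pile 1 (tops now [1])
22 → new pile 2 (tops now [1, 22])
5 → pile 2 (tops now [1, 5])
9 → new pile 3 (tops now [1, 5, 9])
4 → pile 2 (tops now [1, 4, 9])
1 → pile 1 (tops now [1, 4, 9])
8 → pile 3 (tops now [1, 4, 8])
6 → pile 3 (tops now [1, 4, 6])
1 → pile 1 (tops now [1, 4, 6])
13 → new pile 4 (tops now [1, 4, 6, 13])
16 → new pile 5 (tops now [1, 4, 6, 13, 16])
20 → new pile 6 (tops now [1, 4, 6, 13, 16, 20])
Six piles.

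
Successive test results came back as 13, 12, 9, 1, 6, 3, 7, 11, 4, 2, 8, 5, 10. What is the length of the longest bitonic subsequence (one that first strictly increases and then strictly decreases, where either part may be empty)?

inc[i] = longest strictly increasing subsequence ending at i; dec[i] = longest strictly decreasing subsequence starting at i:
i:      1  2  3  4  5  6  7  8  9 10 11 12 13
a[i]:  13 12  9  1  6  3  7 11  4  2  8  5 10
inc:    1  1  1  1  2  2  3  4  3  2  4  4  5
dec:    6  5  4  1  3  2  3  3  2  1  2  1  1
Best peak at i=1 (value 13): inc=1, dec=6, length 1+6−1 = 6.

6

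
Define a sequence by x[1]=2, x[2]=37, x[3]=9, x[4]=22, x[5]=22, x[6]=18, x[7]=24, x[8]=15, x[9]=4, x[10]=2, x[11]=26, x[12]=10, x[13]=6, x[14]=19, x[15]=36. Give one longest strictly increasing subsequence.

2, 9, 22, 24, 26, 36

Patience tails give the LIS length; then backtrack through the dp parents:
2 → extends → [2]
37 → extends → [2, 37]
9 → replaces 37 → [2, 9]
22 → extends → [2, 9, 22]
22 → already a tail → [2, 9, 22]
18 → replaces 22 → [2, 9, 18]
24 → extends → [2, 9, 18, 24]
15 → replaces 18 → [2, 9, 15, 24]
4 → replaces 9 → [2, 4, 15, 24]
2 → already a tail → [2, 4, 15, 24]
26 → extends → [2, 4, 15, 24, 26]
10 → replaces 15 → [2, 4, 10, 24, 26]
6 → replaces 10 → [2, 4, 6, 24, 26]
19 → replaces 24 → [2, 4, 6, 19, 26]
36 → extends → [2, 4, 6, 19, 26, 36]
Length 6; one witness is 2, 9, 22, 24, 26, 36.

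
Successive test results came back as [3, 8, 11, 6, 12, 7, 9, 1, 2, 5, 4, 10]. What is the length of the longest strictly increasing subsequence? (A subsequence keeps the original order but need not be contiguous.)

Track the smallest tail for each achievable length (strict):
3 → extends → [3]
8 → extends → [3, 8]
11 → extends → [3, 8, 11]
6 → replaces 8 → [3, 6, 11]
12 → extends → [3, 6, 11, 12]
7 → replaces 11 → [3, 6, 7, 12]
9 → replaces 12 → [3, 6, 7, 9]
1 → replaces 3 → [1, 6, 7, 9]
2 → replaces 6 → [1, 2, 7, 9]
5 → replaces 7 → [1, 2, 5, 9]
4 → replaces 5 → [1, 2, 4, 9]
10 → extends → [1, 2, 4, 9, 10]
Five tails, so the longest strictly increasing subsequence has length 5 (e.g. 3, 6, 7, 9, 10).

5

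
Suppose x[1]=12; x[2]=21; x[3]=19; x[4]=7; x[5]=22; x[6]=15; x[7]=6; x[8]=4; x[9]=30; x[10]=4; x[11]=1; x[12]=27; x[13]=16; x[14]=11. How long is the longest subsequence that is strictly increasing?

4

Track the smallest tail for each achievable length (strict):
12 → extends → [12]
21 → extends → [12, 21]
19 → replaces 21 → [12, 19]
7 → replaces 12 → [7, 19]
22 → extends → [7, 19, 22]
15 → replaces 19 → [7, 15, 22]
6 → replaces 7 → [6, 15, 22]
4 → replaces 6 → [4, 15, 22]
30 → extends → [4, 15, 22, 30]
4 → already a tail → [4, 15, 22, 30]
1 → replaces 4 → [1, 15, 22, 30]
27 → replaces 30 → [1, 15, 22, 27]
16 → replaces 22 → [1, 15, 16, 27]
11 → replaces 15 → [1, 11, 16, 27]
Four tails, so the longest strictly increasing subsequence has length 4 (e.g. 12, 21, 22, 30).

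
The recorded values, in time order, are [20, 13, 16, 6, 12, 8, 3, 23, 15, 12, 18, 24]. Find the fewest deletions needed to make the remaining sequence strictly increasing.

7

Fewest deletions = n − (longest strictly increasing subsequence).
Patience tails:
20 → extends → [20]
13 → replaces 20 → [13]
16 → extends → [13, 16]
6 → replaces 13 → [6, 16]
12 → replaces 16 → [6, 12]
8 → replaces 12 → [6, 8]
3 → replaces 6 → [3, 8]
23 → extends → [3, 8, 23]
15 → replaces 23 → [3, 8, 15]
12 → replaces 15 → [3, 8, 12]
18 → extends → [3, 8, 12, 18]
24 → extends → [3, 8, 12, 18, 24]
Longest strictly increasing subsequence has length 5, so deletions = 12 − 5 = 7.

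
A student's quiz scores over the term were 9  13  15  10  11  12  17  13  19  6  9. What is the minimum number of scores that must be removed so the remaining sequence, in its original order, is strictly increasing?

Fewest deletions = n − (longest strictly increasing subsequence).
Patience tails:
9 → extends → [9]
13 → extends → [9, 13]
15 → extends → [9, 13, 15]
10 → replaces 13 → [9, 10, 15]
11 → replaces 15 → [9, 10, 11]
12 → extends → [9, 10, 11, 12]
17 → extends → [9, 10, 11, 12, 17]
13 → replaces 17 → [9, 10, 11, 12, 13]
19 → extends → [9, 10, 11, 12, 13, 19]
6 → replaces 9 → [6, 10, 11, 12, 13, 19]
9 → replaces 10 → [6, 9, 11, 12, 13, 19]
Longest strictly increasing subsequence has length 6, so deletions = 11 − 6 = 5.

5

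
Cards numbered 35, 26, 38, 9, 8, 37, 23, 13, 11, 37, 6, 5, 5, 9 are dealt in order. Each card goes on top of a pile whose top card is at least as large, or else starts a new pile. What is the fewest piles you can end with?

3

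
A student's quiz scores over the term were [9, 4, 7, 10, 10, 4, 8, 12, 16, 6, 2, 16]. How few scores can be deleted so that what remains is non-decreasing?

Fewest deletions = n − (longest non-decreasing subsequence).
Patience tails:
9 → extends → [9]
4 → replaces 9 → [4]
7 → extends → [4, 7]
10 → extends → [4, 7, 10]
10 → extends → [4, 7, 10, 10]
4 → replaces 7 → [4, 4, 10, 10]
8 → replaces 10 → [4, 4, 8, 10]
12 → extends → [4, 4, 8, 10, 12]
16 → extends → [4, 4, 8, 10, 12, 16]
6 → replaces 8 → [4, 4, 6, 10, 12, 16]
2 → replaces 4 → [2, 4, 6, 10, 12, 16]
16 → extends → [2, 4, 6, 10, 12, 16, 16]
Longest non-decreasing subsequence has length 7, so deletions = 12 − 7 = 5.

5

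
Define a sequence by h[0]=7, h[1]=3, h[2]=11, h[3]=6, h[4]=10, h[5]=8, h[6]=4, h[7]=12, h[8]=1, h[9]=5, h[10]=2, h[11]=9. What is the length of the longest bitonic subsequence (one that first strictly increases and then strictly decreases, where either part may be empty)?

6

inc[i] = longest strictly increasing subsequence ending at i; dec[i] = longest strictly decreasing subsequence starting at i:
i:      0  1  2  3  4  5  6  7  8  9 10 11
h[i]:   7  3 11  6 10  8  4 12  1  5  2  9
inc:    1  1  2  2  3  3  2  4  1  3  2  4
dec:    4  2  5  3  4  3  2  3  1  2  1  1
Best peak at i=2 (value 11): inc=2, dec=5, length 2+5−1 = 6.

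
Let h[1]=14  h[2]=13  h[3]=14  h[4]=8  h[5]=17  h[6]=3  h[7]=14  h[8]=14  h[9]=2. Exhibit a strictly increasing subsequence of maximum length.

Patience tails give the LIS length; then backtrack through the dp parents:
14 → extends → [14]
13 → replaces 14 → [13]
14 → extends → [13, 14]
8 → replaces 13 → [8, 14]
17 → extends → [8, 14, 17]
3 → replaces 8 → [3, 14, 17]
14 → already a tail → [3, 14, 17]
14 → already a tail → [3, 14, 17]
2 → replaces 3 → [2, 14, 17]
Length 3; one witness is 13, 14, 17.

13, 14, 17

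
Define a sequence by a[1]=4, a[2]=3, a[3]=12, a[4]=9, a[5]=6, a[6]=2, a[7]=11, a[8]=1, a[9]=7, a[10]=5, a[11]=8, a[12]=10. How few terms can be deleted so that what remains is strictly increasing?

Fewest deletions = n − (longest strictly increasing subsequence).
Patience tails:
4 → extends → [4]
3 → replaces 4 → [3]
12 → extends → [3, 12]
9 → replaces 12 → [3, 9]
6 → replaces 9 → [3, 6]
2 → replaces 3 → [2, 6]
11 → extends → [2, 6, 11]
1 → replaces 2 → [1, 6, 11]
7 → replaces 11 → [1, 6, 7]
5 → replaces 6 → [1, 5, 7]
8 → extends → [1, 5, 7, 8]
10 → extends → [1, 5, 7, 8, 10]
Longest strictly increasing subsequence has length 5, so deletions = 12 − 5 = 7.

7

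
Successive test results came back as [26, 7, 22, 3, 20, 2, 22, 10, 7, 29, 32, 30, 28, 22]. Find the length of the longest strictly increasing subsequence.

Track the smallest tail for each achievable length (strict):
26 → extends → [26]
7 → replaces 26 → [7]
22 → extends → [7, 22]
3 → replaces 7 → [3, 22]
20 → replaces 22 → [3, 20]
2 → replaces 3 → [2, 20]
22 → extends → [2, 20, 22]
10 → replaces 20 → [2, 10, 22]
7 → replaces 10 → [2, 7, 22]
29 → extends → [2, 7, 22, 29]
32 → extends → [2, 7, 22, 29, 32]
30 → replaces 32 → [2, 7, 22, 29, 30]
28 → replaces 29 → [2, 7, 22, 28, 30]
22 → already a tail → [2, 7, 22, 28, 30]
Five tails, so the longest strictly increasing subsequence has length 5 (e.g. 7, 20, 22, 29, 32).

5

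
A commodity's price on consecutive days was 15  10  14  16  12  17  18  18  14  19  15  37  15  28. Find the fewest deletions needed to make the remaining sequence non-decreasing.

Fewest deletions = n − (longest non-decreasing subsequence).
Patience tails:
15 → extends → [15]
10 → replaces 15 → [10]
14 → extends → [10, 14]
16 → extends → [10, 14, 16]
12 → replaces 14 → [10, 12, 16]
17 → extends → [10, 12, 16, 17]
18 → extends → [10, 12, 16, 17, 18]
18 → extends → [10, 12, 16, 17, 18, 18]
14 → replaces 16 → [10, 12, 14, 17, 18, 18]
19 → extends → [10, 12, 14, 17, 18, 18, 19]
15 → replaces 17 → [10, 12, 14, 15, 18, 18, 19]
37 → extends → [10, 12, 14, 15, 18, 18, 19, 37]
15 → replaces 18 → [10, 12, 14, 15, 15, 18, 19, 37]
28 → replaces 37 → [10, 12, 14, 15, 15, 18, 19, 28]
Longest non-decreasing subsequence has length 8, so deletions = 14 − 8 = 6.

6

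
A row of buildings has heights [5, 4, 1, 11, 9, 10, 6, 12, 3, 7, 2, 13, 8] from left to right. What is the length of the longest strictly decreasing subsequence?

5

Let dp[i] be the longest strictly decreasing subsequence ending at i:
i:      1  2  3  4  5  6  7  8  9 10 11 12 13
a[i]:   5  4  1 11  9 10  6 12  3  7  2 13  8
dp:     1  2  3  1  2  2  3  1  4  3  5  1  3
Maximum is 5.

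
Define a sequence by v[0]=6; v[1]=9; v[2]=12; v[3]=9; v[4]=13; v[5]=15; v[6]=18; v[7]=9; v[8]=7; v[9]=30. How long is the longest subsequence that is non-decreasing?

7

Track the smallest tail for each achievable length (allowing ties):
6 → extends → [6]
9 → extends → [6, 9]
12 → extends → [6, 9, 12]
9 → replaces 12 → [6, 9, 9]
13 → extends → [6, 9, 9, 13]
15 → extends → [6, 9, 9, 13, 15]
18 → extends → [6, 9, 9, 13, 15, 18]
9 → replaces 13 → [6, 9, 9, 9, 15, 18]
7 → replaces 9 → [6, 7, 9, 9, 15, 18]
30 → extends → [6, 7, 9, 9, 15, 18, 30]
Seven tails, so the longest non-decreasing subsequence has length 7 (e.g. 6, 9, 12, 13, 15, 18, 30).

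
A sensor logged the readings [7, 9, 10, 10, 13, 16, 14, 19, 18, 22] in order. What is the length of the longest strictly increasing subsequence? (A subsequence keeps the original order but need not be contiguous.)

7

Let dp[i] be the length of the longest such subsequence ending at index i:
i:      1  2  3  4  5  6  7  8  9 10
a[i]:   7  9 10 10 13 16 14 19 18 22
dp:     1  2  3  3  4  5  5  6  6  7
Maximum dp value is 7.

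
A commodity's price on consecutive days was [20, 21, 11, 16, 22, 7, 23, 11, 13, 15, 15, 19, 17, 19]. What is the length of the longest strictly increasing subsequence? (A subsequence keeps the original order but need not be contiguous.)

Track the smallest tail for each achievable length (strict):
20 → extends → [20]
21 → extends → [20, 21]
11 → replaces 20 → [11, 21]
16 → replaces 21 → [11, 16]
22 → extends → [11, 16, 22]
7 → replaces 11 → [7, 16, 22]
23 → extends → [7, 16, 22, 23]
11 → replaces 16 → [7, 11, 22, 23]
13 → replaces 22 → [7, 11, 13, 23]
15 → replaces 23 → [7, 11, 13, 15]
15 → already a tail → [7, 11, 13, 15]
19 → extends → [7, 11, 13, 15, 19]
17 → replaces 19 → [7, 11, 13, 15, 17]
19 → extends → [7, 11, 13, 15, 17, 19]
Six tails, so the longest strictly increasing subsequence has length 6 (e.g. 7, 11, 13, 15, 17, 19).

6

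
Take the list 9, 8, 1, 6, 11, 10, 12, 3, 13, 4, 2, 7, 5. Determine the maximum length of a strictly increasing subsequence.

Track the smallest tail for each achievable length (strict):
9 → extends → [9]
8 → replaces 9 → [8]
1 → replaces 8 → [1]
6 → extends → [1, 6]
11 → extends → [1, 6, 11]
10 → replaces 11 → [1, 6, 10]
12 → extends → [1, 6, 10, 12]
3 → replaces 6 → [1, 3, 10, 12]
13 → extends → [1, 3, 10, 12, 13]
4 → replaces 10 → [1, 3, 4, 12, 13]
2 → replaces 3 → [1, 2, 4, 12, 13]
7 → replaces 12 → [1, 2, 4, 7, 13]
5 → replaces 7 → [1, 2, 4, 5, 13]
Five tails, so the longest strictly increasing subsequence has length 5 (e.g. 1, 6, 11, 12, 13).

5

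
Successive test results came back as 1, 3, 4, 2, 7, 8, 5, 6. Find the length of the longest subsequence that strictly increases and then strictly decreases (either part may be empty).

6

inc[i] = longest strictly increasing subsequence ending at i; dec[i] = longest strictly decreasing subsequence starting at i:
i:     1 2 3 4 5 6 7 8
a[i]:  1 3 4 2 7 8 5 6
inc:   1 2 3 2 4 5 4 5
dec:   1 2 2 1 2 2 1 1
Best peak at i=6 (value 8): inc=5, dec=2, length 5+2−1 = 6.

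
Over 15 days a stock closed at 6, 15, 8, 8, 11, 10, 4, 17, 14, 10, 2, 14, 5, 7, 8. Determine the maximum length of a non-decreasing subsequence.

6

Let dp[i] be the length of the longest such subsequence ending at index i:
i:      1  2  3  4  5  6  7  8  9 10 11 12 13 14 15
a[i]:   6 15  8  8 11 10  4 17 14 10  2 14  5  7  8
dp:     1  2  2  3  4  4  1  5  5  5  1  6  2  3  4
Maximum dp value is 6.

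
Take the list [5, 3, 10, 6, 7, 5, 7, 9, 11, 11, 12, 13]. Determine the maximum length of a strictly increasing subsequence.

Track the smallest tail for each achievable length (strict):
5 → extends → [5]
3 → replaces 5 → [3]
10 → extends → [3, 10]
6 → replaces 10 → [3, 6]
7 → extends → [3, 6, 7]
5 → replaces 6 → [3, 5, 7]
7 → already a tail → [3, 5, 7]
9 → extends → [3, 5, 7, 9]
11 → extends → [3, 5, 7, 9, 11]
11 → already a tail → [3, 5, 7, 9, 11]
12 → extends → [3, 5, 7, 9, 11, 12]
13 → extends → [3, 5, 7, 9, 11, 12, 13]
Seven tails, so the longest strictly increasing subsequence has length 7 (e.g. 5, 6, 7, 9, 11, 12, 13).

7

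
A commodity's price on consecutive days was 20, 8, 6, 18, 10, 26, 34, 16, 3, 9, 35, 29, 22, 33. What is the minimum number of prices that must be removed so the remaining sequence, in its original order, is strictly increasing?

9

Fewest deletions = n − (longest strictly increasing subsequence).
i:      1  2  3  4  5  6  7  8  9 10 11 12 13 14
a[i]:  20  8  6 18 10 26 34 16  3  9 35 29 22 33
dp:     1  1  1  2  2  3  4  3  1  2  5  4  4  5
max dp = 5, so deletions = 14 − 5 = 9.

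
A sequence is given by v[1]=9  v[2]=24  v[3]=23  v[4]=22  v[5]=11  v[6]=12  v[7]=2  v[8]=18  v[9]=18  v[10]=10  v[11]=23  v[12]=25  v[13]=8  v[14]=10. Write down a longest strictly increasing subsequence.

Patience tails give the LIS length; then backtrack through the dp parents:
9 → extends → [9]
24 → extends → [9, 24]
23 → replaces 24 → [9, 23]
22 → replaces 23 → [9, 22]
11 → replaces 22 → [9, 11]
12 → extends → [9, 11, 12]
2 → replaces 9 → [2, 11, 12]
18 → extends → [2, 11, 12, 18]
18 → already a tail → [2, 11, 12, 18]
10 → replaces 11 → [2, 10, 12, 18]
23 → extends → [2, 10, 12, 18, 23]
25 → extends → [2, 10, 12, 18, 23, 25]
8 → replaces 10 → [2, 8, 12, 18, 23, 25]
10 → replaces 12 → [2, 8, 10, 18, 23, 25]
Length 6; one witness is 9, 11, 12, 18, 23, 25.

9, 11, 12, 18, 23, 25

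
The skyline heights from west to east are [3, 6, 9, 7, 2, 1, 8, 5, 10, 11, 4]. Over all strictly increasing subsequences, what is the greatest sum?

Let S[i] be the best sum of a strictly increasing subsequence ending at i:
i:      1  2  3  4  5  6  7  8  9 10 11
a[i]:   3  6  9  7  2  1  8  5 10 11  4
S:      3  9 18 16  2  1 24  8 34 45  7
Maximum is 45 (e.g. 3 + 6 + 7 + 8 + 10 + 11).

45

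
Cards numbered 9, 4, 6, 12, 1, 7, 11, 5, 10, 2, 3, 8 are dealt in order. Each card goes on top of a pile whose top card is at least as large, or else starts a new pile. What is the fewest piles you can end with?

The minimum number of non-increasing subsequences covering a sequence equals the length of its longest strictly increasing subsequence.
LIS length is 4 (e.g. 4, 6, 7, 11), so 4 piles are needed.

4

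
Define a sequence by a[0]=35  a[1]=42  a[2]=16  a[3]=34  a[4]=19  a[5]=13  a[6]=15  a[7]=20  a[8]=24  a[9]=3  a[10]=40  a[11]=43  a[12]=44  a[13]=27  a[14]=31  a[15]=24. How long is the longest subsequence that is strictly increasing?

Track the smallest tail for each achievable length (strict):
35 → extends → [35]
42 → extends → [35, 42]
16 → replaces 35 → [16, 42]
34 → replaces 42 → [16, 34]
19 → replaces 34 → [16, 19]
13 → replaces 16 → [13, 19]
15 → replaces 19 → [13, 15]
20 → extends → [13, 15, 20]
24 → extends → [13, 15, 20, 24]
3 → replaces 13 → [3, 15, 20, 24]
40 → extends → [3, 15, 20, 24, 40]
43 → extends → [3, 15, 20, 24, 40, 43]
44 → extends → [3, 15, 20, 24, 40, 43, 44]
27 → replaces 40 → [3, 15, 20, 24, 27, 43, 44]
31 → replaces 43 → [3, 15, 20, 24, 27, 31, 44]
24 → already a tail → [3, 15, 20, 24, 27, 31, 44]
Seven tails, so the longest strictly increasing subsequence has length 7 (e.g. 16, 19, 20, 24, 40, 43, 44).

7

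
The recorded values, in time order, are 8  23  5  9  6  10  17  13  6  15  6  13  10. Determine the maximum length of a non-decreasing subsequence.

5

Track the smallest tail for each achievable length (allowing ties):
8 → extends → [8]
23 → extends → [8, 23]
5 → replaces 8 → [5, 23]
9 → replaces 23 → [5, 9]
6 → replaces 9 → [5, 6]
10 → extends → [5, 6, 10]
17 → extends → [5, 6, 10, 17]
13 → replaces 17 → [5, 6, 10, 13]
6 → replaces 10 → [5, 6, 6, 13]
15 → extends → [5, 6, 6, 13, 15]
6 → replaces 13 → [5, 6, 6, 6, 15]
13 → replaces 15 → [5, 6, 6, 6, 13]
10 → replaces 13 → [5, 6, 6, 6, 10]
Five tails, so the longest non-decreasing subsequence has length 5 (e.g. 8, 9, 10, 13, 15).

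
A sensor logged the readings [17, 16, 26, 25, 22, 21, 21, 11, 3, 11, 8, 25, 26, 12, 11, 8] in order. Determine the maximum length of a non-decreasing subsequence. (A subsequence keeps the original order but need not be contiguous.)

Track the smallest tail for each achievable length (allowing ties):
17 → extends → [17]
16 → replaces 17 → [16]
26 → extends → [16, 26]
25 → replaces 26 → [16, 25]
22 → replaces 25 → [16, 22]
21 → replaces 22 → [16, 21]
21 → extends → [16, 21, 21]
11 → replaces 16 → [11, 21, 21]
3 → replaces 11 → [3, 21, 21]
11 → replaces 21 → [3, 11, 21]
8 → replaces 11 → [3, 8, 21]
25 → extends → [3, 8, 21, 25]
26 → extends → [3, 8, 21, 25, 26]
12 → replaces 21 → [3, 8, 12, 25, 26]
11 → replaces 12 → [3, 8, 11, 25, 26]
8 → replaces 11 → [3, 8, 8, 25, 26]
Five tails, so the longest non-decreasing subsequence has length 5 (e.g. 17, 21, 21, 25, 26).

5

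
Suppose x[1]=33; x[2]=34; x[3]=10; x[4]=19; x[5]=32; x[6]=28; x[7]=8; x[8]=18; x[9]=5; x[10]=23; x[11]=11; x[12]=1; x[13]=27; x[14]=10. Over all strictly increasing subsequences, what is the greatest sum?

79

Let S[i] be the best sum of a strictly increasing subsequence ending at i:
i:      1  2  3  4  5  6  7  8  9 10 11 12 13 14
x[i]:  33 34 10 19 32 28  8 18  5 23 11  1 27 10
S:     33 67 10 29 61 57  8 28  5 52 21  1 79 18
Maximum is 79 (e.g. 10 + 19 + 23 + 27).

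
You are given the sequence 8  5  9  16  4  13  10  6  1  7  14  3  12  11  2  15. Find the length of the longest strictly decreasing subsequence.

Negate each value so 'decreasing' becomes 'increasing', then run patience tails on the negated sequence:
-8 → extends → [-8]
-5 → extends → [-8, -5]
-9 → replaces -8 → [-9, -5]
-16 → replaces -9 → [-16, -5]
-4 → extends → [-16, -5, -4]
-13 → replaces -5 → [-16, -13, -4]
-10 → replaces -4 → [-16, -13, -10]
-6 → extends → [-16, -13, -10, -6]
-1 → extends → [-16, -13, -10, -6, -1]
-7 → replaces -6 → [-16, -13, -10, -7, -1]
-14 → replaces -13 → [-16, -14, -10, -7, -1]
-3 → replaces -1 → [-16, -14, -10, -7, -3]
-12 → replaces -10 → [-16, -14, -12, -7, -3]
-11 → replaces -7 → [-16, -14, -12, -11, -3]
-2 → extends → [-16, -14, -12, -11, -3, -2]
-15 → replaces -14 → [-16, -15, -12, -11, -3, -2]
Six tails, so the longest strictly decreasing subsequence of the original has length 6.

6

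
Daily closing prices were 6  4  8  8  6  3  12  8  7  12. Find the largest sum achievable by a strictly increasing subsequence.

Let S[i] be the best sum of a strictly increasing subsequence ending at i:
i:      1  2  3  4  5  6  7  8  9 10
a[i]:   6  4  8  8  6  3 12  8  7 12
S:      6  4 14 14 10  3 26 18 17 30
Maximum is 30 (e.g. 4 + 6 + 8 + 12).

30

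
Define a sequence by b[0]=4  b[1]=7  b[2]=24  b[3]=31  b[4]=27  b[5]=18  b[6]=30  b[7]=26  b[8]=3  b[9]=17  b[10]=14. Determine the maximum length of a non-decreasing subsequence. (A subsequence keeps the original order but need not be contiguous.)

5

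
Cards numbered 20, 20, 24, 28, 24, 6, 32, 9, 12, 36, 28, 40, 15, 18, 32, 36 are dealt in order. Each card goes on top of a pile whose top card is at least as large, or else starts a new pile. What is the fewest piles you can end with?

7

Place each on the leftmost legal pile:
20 → new pile 1 (tops now [20])
20 → pile 1 (tops now [20])
24 → new pile 2 (tops now [20, 24])
28 → new pile 3 (tops now [20, 24, 28])
24 → pile 2 (tops now [20, 24, 28])
6 → pile 1 (tops now [6, 24, 28])
32 → new pile 4 (tops now [6, 24, 28, 32])
9 → pile 2 (tops now [6, 9, 28, 32])
12 → pile 3 (tops now [6, 9, 12, 32])
36 → new pile 5 (tops now [6, 9, 12, 32, 36])
28 → pile 4 (tops now [6, 9, 12, 28, 36])
40 → new pile 6 (tops now [6, 9, 12, 28, 36, 40])
15 → pile 4 (tops now [6, 9, 12, 15, 36, 40])
18 → pile 5 (tops now [6, 9, 12, 15, 18, 40])
32 → pile 6 (tops now [6, 9, 12, 15, 18, 32])
36 → new pile 7 (tops now [6, 9, 12, 15, 18, 32, 36])
Seven piles.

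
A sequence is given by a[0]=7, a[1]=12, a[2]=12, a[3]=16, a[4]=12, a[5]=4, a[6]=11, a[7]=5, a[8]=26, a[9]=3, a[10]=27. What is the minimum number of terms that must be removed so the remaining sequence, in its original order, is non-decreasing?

Fewest deletions = n − (longest non-decreasing subsequence).
Patience tails:
7 → extends → [7]
12 → extends → [7, 12]
12 → extends → [7, 12, 12]
16 → extends → [7, 12, 12, 16]
12 → replaces 16 → [7, 12, 12, 12]
4 → replaces 7 → [4, 12, 12, 12]
11 → replaces 12 → [4, 11, 12, 12]
5 → replaces 11 → [4, 5, 12, 12]
26 → extends → [4, 5, 12, 12, 26]
3 → replaces 4 → [3, 5, 12, 12, 26]
27 → extends → [3, 5, 12, 12, 26, 27]
Longest non-decreasing subsequence has length 6, so deletions = 11 − 6 = 5.

5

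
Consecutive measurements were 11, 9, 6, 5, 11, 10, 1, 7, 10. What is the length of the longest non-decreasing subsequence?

Track the smallest tail for each achievable length (allowing ties):
11 → extends → [11]
9 → replaces 11 → [9]
6 → replaces 9 → [6]
5 → replaces 6 → [5]
11 → extends → [5, 11]
10 → replaces 11 → [5, 10]
1 → replaces 5 → [1, 10]
7 → replaces 10 → [1, 7]
10 → extends → [1, 7, 10]
Three tails, so the longest non-decreasing subsequence has length 3 (e.g. 9, 10, 10).

3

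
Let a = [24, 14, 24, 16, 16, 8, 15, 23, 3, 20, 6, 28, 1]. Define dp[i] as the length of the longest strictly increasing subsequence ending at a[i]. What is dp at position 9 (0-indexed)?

3

dp[i] = 1 + max{dp[j] : j<i, a[j]<a[i]} (or 1 if no such j):
i:      0  1  2  3  4  5  6  7  8  9 10 11 12
a[i]:  24 14 24 16 16  8 15 23  3 20  6 28  1
dp:     1  1  2  2  2  1  2  3  1  3  2  4  1
At index 9 the value is 3.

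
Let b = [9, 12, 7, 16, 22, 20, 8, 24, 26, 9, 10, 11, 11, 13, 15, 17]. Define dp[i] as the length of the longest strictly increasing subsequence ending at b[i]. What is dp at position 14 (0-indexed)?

dp[i] = 1 + max{dp[j] : j<i, b[j]<b[i]} (or 1 if no such j):
i:      0  1  2  3  4  5  6  7  8  9 10 11 12 13 14 15
b[i]:   9 12  7 16 22 20  8 24 26  9 10 11 11 13 15 17
dp:     1  2  1  3  4  4  2  5  6  3  4  5  5  6  7  8
At index 14 the value is 7.

7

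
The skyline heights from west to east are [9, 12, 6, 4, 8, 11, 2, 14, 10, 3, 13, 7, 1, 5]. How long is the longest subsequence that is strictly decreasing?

5

Let dp[i] be the longest strictly decreasing subsequence ending at i:
i:      1  2  3  4  5  6  7  8  9 10 11 12 13 14
a[i]:   9 12  6  4  8 11  2 14 10  3 13  7  1  5
dp:     1  1  2  3  2  2  4  1  3  4  2  4  5  5
Maximum is 5.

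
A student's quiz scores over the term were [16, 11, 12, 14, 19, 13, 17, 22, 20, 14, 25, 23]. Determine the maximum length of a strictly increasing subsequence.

6

Track the smallest tail for each achievable length (strict):
16 → extends → [16]
11 → replaces 16 → [11]
12 → extends → [11, 12]
14 → extends → [11, 12, 14]
19 → extends → [11, 12, 14, 19]
13 → replaces 14 → [11, 12, 13, 19]
17 → replaces 19 → [11, 12, 13, 17]
22 → extends → [11, 12, 13, 17, 22]
20 → replaces 22 → [11, 12, 13, 17, 20]
14 → replaces 17 → [11, 12, 13, 14, 20]
25 → extends → [11, 12, 13, 14, 20, 25]
23 → replaces 25 → [11, 12, 13, 14, 20, 23]
Six tails, so the longest strictly increasing subsequence has length 6 (e.g. 11, 12, 14, 19, 22, 25).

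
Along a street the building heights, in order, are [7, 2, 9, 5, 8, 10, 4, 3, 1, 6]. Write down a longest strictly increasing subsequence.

Patience tails give the LIS length; then backtrack through the dp parents:
7 → extends → [7]
2 → replaces 7 → [2]
9 → extends → [2, 9]
5 → replaces 9 → [2, 5]
8 → extends → [2, 5, 8]
10 → extends → [2, 5, 8, 10]
4 → replaces 5 → [2, 4, 8, 10]
3 → replaces 4 → [2, 3, 8, 10]
1 → replaces 2 → [1, 3, 8, 10]
6 → replaces 8 → [1, 3, 6, 10]
Length 4; one witness is 2, 5, 8, 10.

2, 5, 8, 10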